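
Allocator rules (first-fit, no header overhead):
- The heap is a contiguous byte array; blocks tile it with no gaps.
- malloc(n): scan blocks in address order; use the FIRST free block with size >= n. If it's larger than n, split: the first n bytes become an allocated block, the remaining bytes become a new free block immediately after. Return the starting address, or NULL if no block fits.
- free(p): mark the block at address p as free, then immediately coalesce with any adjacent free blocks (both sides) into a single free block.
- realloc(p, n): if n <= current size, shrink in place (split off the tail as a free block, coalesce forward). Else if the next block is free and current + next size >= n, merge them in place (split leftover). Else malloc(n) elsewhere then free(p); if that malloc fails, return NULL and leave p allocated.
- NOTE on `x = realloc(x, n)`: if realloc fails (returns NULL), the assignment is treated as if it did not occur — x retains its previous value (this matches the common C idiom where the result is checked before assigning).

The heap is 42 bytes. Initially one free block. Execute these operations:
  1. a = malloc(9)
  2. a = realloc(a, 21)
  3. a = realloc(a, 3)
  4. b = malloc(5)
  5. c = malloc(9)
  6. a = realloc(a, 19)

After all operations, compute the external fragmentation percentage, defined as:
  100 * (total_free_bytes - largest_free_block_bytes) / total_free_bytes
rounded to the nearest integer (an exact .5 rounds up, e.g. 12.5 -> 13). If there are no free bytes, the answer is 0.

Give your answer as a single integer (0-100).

Op 1: a = malloc(9) -> a = 0; heap: [0-8 ALLOC][9-41 FREE]
Op 2: a = realloc(a, 21) -> a = 0; heap: [0-20 ALLOC][21-41 FREE]
Op 3: a = realloc(a, 3) -> a = 0; heap: [0-2 ALLOC][3-41 FREE]
Op 4: b = malloc(5) -> b = 3; heap: [0-2 ALLOC][3-7 ALLOC][8-41 FREE]
Op 5: c = malloc(9) -> c = 8; heap: [0-2 ALLOC][3-7 ALLOC][8-16 ALLOC][17-41 FREE]
Op 6: a = realloc(a, 19) -> a = 17; heap: [0-2 FREE][3-7 ALLOC][8-16 ALLOC][17-35 ALLOC][36-41 FREE]
Free blocks: [3 6] total_free=9 largest=6 -> 100*(9-6)/9 = 300/9 ≈ 33.333 -> rounds to 33

Answer: 33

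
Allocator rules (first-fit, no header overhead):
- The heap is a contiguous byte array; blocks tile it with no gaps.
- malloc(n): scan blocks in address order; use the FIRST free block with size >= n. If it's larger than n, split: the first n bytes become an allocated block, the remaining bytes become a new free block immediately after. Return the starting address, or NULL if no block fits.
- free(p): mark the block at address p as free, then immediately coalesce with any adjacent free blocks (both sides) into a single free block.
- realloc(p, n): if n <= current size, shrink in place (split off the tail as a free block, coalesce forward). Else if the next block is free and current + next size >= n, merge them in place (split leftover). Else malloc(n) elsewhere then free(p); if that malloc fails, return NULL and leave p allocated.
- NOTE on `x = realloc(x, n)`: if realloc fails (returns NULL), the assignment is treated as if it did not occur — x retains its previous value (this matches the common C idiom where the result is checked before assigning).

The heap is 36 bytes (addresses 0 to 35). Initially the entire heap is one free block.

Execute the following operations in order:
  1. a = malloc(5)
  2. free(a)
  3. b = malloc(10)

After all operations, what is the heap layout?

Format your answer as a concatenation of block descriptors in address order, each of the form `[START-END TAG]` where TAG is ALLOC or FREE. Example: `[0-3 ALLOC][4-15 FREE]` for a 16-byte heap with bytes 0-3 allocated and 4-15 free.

Op 1: a = malloc(5) -> a = 0; heap: [0-4 ALLOC][5-35 FREE]
Op 2: free(a) -> (freed a); heap: [0-35 FREE]
Op 3: b = malloc(10) -> b = 0; heap: [0-9 ALLOC][10-35 FREE]

Answer: [0-9 ALLOC][10-35 FREE]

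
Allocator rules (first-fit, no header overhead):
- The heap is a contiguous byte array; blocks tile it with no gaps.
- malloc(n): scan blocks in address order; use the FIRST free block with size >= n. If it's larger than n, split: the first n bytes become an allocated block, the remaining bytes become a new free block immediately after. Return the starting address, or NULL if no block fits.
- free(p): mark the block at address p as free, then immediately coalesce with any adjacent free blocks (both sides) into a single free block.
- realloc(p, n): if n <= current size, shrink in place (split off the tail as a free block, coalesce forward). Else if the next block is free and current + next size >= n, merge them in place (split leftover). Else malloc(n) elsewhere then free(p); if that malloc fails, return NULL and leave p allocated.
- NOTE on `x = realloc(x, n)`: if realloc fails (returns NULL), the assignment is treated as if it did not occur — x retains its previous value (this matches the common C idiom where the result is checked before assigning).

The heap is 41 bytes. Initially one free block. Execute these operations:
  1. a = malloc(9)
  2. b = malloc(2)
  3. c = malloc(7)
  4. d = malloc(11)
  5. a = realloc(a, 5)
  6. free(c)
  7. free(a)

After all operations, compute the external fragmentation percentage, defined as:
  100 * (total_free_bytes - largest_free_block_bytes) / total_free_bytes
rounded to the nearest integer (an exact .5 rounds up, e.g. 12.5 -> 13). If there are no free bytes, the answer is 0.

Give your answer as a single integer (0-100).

Answer: 57

Derivation:
Op 1: a = malloc(9) -> a = 0; heap: [0-8 ALLOC][9-40 FREE]
Op 2: b = malloc(2) -> b = 9; heap: [0-8 ALLOC][9-10 ALLOC][11-40 FREE]
Op 3: c = malloc(7) -> c = 11; heap: [0-8 ALLOC][9-10 ALLOC][11-17 ALLOC][18-40 FREE]
Op 4: d = malloc(11) -> d = 18; heap: [0-8 ALLOC][9-10 ALLOC][11-17 ALLOC][18-28 ALLOC][29-40 FREE]
Op 5: a = realloc(a, 5) -> a = 0; heap: [0-4 ALLOC][5-8 FREE][9-10 ALLOC][11-17 ALLOC][18-28 ALLOC][29-40 FREE]
Op 6: free(c) -> (freed c); heap: [0-4 ALLOC][5-8 FREE][9-10 ALLOC][11-17 FREE][18-28 ALLOC][29-40 FREE]
Op 7: free(a) -> (freed a); heap: [0-8 FREE][9-10 ALLOC][11-17 FREE][18-28 ALLOC][29-40 FREE]
Free blocks: [9 7 12] total_free=28 largest=12 -> 100*(28-12)/28 = 1600/28 ≈ 57.143 -> rounds to 57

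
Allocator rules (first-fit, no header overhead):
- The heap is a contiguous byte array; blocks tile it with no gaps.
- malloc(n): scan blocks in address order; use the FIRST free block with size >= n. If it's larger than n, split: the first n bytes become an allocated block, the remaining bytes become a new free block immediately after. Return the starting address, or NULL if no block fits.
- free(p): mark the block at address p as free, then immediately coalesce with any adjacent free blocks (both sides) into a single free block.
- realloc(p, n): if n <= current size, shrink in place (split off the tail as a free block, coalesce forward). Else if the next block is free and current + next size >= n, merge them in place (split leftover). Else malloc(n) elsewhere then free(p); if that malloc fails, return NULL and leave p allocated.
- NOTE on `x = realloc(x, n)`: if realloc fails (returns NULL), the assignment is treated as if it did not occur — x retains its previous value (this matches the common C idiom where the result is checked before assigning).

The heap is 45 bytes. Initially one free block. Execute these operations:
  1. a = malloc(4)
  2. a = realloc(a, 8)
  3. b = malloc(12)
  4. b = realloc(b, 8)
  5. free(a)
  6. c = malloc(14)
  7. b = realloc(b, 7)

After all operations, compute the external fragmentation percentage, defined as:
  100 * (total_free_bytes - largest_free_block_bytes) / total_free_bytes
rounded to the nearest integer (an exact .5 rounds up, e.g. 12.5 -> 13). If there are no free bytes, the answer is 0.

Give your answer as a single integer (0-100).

Op 1: a = malloc(4) -> a = 0; heap: [0-3 ALLOC][4-44 FREE]
Op 2: a = realloc(a, 8) -> a = 0; heap: [0-7 ALLOC][8-44 FREE]
Op 3: b = malloc(12) -> b = 8; heap: [0-7 ALLOC][8-19 ALLOC][20-44 FREE]
Op 4: b = realloc(b, 8) -> b = 8; heap: [0-7 ALLOC][8-15 ALLOC][16-44 FREE]
Op 5: free(a) -> (freed a); heap: [0-7 FREE][8-15 ALLOC][16-44 FREE]
Op 6: c = malloc(14) -> c = 16; heap: [0-7 FREE][8-15 ALLOC][16-29 ALLOC][30-44 FREE]
Op 7: b = realloc(b, 7) -> b = 8; heap: [0-7 FREE][8-14 ALLOC][15-15 FREE][16-29 ALLOC][30-44 FREE]
Free blocks: [8 1 15] total_free=24 largest=15 -> 100*(24-15)/24 = 900/24 = 37.5 -> rounds to 38

Answer: 38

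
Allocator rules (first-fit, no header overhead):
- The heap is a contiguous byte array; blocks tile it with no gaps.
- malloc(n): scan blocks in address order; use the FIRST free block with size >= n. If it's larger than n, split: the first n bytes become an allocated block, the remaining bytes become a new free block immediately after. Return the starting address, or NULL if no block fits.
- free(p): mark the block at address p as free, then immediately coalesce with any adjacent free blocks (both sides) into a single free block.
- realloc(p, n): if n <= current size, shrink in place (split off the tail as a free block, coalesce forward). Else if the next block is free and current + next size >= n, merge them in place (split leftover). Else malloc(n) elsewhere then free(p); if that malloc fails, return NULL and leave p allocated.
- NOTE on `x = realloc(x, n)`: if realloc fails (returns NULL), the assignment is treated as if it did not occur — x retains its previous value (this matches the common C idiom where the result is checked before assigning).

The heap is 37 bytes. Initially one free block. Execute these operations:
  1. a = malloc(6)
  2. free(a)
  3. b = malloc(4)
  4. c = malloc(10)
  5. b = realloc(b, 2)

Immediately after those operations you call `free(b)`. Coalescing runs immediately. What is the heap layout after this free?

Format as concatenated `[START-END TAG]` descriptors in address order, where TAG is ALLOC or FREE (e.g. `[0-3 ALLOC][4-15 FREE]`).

Answer: [0-3 FREE][4-13 ALLOC][14-36 FREE]

Derivation:
Op 1: a = malloc(6) -> a = 0; heap: [0-5 ALLOC][6-36 FREE]
Op 2: free(a) -> (freed a); heap: [0-36 FREE]
Op 3: b = malloc(4) -> b = 0; heap: [0-3 ALLOC][4-36 FREE]
Op 4: c = malloc(10) -> c = 4; heap: [0-3 ALLOC][4-13 ALLOC][14-36 FREE]
Op 5: b = realloc(b, 2) -> b = 0; heap: [0-1 ALLOC][2-3 FREE][4-13 ALLOC][14-36 FREE]
free(b): b = 0 -> block [0-1 ALLOC]; mark free, coalesce with adjacent free neighbors -> [0-3 FREE][4-13 ALLOC][14-36 FREE]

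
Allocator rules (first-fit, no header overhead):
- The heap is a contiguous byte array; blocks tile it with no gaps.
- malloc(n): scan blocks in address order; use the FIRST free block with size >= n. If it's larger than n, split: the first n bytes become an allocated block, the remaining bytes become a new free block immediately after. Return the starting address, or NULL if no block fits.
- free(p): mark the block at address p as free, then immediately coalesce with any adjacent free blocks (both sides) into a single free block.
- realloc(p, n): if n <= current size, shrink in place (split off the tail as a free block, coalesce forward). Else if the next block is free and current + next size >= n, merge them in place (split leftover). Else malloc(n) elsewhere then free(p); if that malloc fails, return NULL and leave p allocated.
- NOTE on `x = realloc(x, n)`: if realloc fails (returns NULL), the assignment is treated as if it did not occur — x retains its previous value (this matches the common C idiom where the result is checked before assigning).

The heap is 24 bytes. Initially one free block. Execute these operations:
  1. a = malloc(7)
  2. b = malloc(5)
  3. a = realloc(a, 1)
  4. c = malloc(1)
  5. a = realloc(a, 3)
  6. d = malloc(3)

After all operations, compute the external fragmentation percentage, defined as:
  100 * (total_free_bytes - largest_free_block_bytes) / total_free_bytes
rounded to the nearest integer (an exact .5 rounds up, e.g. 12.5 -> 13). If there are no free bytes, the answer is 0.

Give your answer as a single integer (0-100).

Op 1: a = malloc(7) -> a = 0; heap: [0-6 ALLOC][7-23 FREE]
Op 2: b = malloc(5) -> b = 7; heap: [0-6 ALLOC][7-11 ALLOC][12-23 FREE]
Op 3: a = realloc(a, 1) -> a = 0; heap: [0-0 ALLOC][1-6 FREE][7-11 ALLOC][12-23 FREE]
Op 4: c = malloc(1) -> c = 1; heap: [0-0 ALLOC][1-1 ALLOC][2-6 FREE][7-11 ALLOC][12-23 FREE]
Op 5: a = realloc(a, 3) -> a = 2; heap: [0-0 FREE][1-1 ALLOC][2-4 ALLOC][5-6 FREE][7-11 ALLOC][12-23 FREE]
Op 6: d = malloc(3) -> d = 12; heap: [0-0 FREE][1-1 ALLOC][2-4 ALLOC][5-6 FREE][7-11 ALLOC][12-14 ALLOC][15-23 FREE]
Free blocks: [1 2 9] total_free=12 largest=9 -> 100*(12-9)/12 = 300/12 = 25

Answer: 25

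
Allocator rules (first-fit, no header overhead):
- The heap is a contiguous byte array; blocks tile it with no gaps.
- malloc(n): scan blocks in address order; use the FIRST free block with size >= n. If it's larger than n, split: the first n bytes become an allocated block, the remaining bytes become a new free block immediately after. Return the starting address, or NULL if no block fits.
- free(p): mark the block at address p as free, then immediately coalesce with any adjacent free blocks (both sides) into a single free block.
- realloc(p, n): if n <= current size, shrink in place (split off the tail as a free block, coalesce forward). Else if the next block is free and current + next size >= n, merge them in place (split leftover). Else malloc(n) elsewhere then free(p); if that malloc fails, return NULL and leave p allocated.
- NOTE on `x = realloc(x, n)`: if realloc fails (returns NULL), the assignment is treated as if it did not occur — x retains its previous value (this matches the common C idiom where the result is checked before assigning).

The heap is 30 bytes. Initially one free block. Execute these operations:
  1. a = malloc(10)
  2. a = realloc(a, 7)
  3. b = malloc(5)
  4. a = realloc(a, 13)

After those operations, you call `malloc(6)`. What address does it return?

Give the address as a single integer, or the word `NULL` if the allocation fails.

Op 1: a = malloc(10) -> a = 0; heap: [0-9 ALLOC][10-29 FREE]
Op 2: a = realloc(a, 7) -> a = 0; heap: [0-6 ALLOC][7-29 FREE]
Op 3: b = malloc(5) -> b = 7; heap: [0-6 ALLOC][7-11 ALLOC][12-29 FREE]
Op 4: a = realloc(a, 13) -> a = 12; heap: [0-6 FREE][7-11 ALLOC][12-24 ALLOC][25-29 FREE]
malloc(6): first-fit scan over [0-6 FREE][7-11 ALLOC][12-24 ALLOC][25-29 FREE] -> 0

Answer: 0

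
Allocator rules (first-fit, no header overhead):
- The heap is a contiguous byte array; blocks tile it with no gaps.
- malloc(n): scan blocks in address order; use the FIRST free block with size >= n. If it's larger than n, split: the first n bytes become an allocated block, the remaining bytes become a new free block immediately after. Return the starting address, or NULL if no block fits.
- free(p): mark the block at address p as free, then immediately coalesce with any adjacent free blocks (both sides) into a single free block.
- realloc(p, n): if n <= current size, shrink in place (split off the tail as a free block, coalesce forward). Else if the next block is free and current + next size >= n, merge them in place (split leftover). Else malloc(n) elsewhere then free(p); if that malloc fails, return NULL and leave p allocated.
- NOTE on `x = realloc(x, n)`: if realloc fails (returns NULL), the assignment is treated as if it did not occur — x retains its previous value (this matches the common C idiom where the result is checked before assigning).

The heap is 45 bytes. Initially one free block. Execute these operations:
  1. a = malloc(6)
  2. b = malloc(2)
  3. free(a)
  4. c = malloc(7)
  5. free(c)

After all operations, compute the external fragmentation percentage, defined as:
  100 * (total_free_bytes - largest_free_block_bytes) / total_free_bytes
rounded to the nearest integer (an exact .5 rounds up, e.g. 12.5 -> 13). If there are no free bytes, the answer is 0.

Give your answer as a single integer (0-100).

Op 1: a = malloc(6) -> a = 0; heap: [0-5 ALLOC][6-44 FREE]
Op 2: b = malloc(2) -> b = 6; heap: [0-5 ALLOC][6-7 ALLOC][8-44 FREE]
Op 3: free(a) -> (freed a); heap: [0-5 FREE][6-7 ALLOC][8-44 FREE]
Op 4: c = malloc(7) -> c = 8; heap: [0-5 FREE][6-7 ALLOC][8-14 ALLOC][15-44 FREE]
Op 5: free(c) -> (freed c); heap: [0-5 FREE][6-7 ALLOC][8-44 FREE]
Free blocks: [6 37] total_free=43 largest=37 -> 100*(43-37)/43 = 600/43 ≈ 13.953 -> rounds to 14

Answer: 14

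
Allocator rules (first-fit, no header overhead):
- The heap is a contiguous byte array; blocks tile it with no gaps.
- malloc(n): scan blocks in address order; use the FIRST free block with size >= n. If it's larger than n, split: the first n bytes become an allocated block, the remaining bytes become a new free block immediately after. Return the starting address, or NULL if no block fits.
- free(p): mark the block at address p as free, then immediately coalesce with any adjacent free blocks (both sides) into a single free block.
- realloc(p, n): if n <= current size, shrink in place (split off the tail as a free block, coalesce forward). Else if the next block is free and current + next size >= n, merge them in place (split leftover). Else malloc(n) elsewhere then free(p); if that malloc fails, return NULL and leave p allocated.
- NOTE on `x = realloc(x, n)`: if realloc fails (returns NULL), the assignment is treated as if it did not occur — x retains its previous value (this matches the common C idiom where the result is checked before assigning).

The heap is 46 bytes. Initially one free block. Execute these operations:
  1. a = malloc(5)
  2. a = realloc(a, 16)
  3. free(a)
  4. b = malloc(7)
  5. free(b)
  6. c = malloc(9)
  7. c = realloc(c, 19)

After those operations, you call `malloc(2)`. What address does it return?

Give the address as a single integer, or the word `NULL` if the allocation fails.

Op 1: a = malloc(5) -> a = 0; heap: [0-4 ALLOC][5-45 FREE]
Op 2: a = realloc(a, 16) -> a = 0; heap: [0-15 ALLOC][16-45 FREE]
Op 3: free(a) -> (freed a); heap: [0-45 FREE]
Op 4: b = malloc(7) -> b = 0; heap: [0-6 ALLOC][7-45 FREE]
Op 5: free(b) -> (freed b); heap: [0-45 FREE]
Op 6: c = malloc(9) -> c = 0; heap: [0-8 ALLOC][9-45 FREE]
Op 7: c = realloc(c, 19) -> c = 0; heap: [0-18 ALLOC][19-45 FREE]
malloc(2): first-fit scan over [0-18 ALLOC][19-45 FREE] -> 19

Answer: 19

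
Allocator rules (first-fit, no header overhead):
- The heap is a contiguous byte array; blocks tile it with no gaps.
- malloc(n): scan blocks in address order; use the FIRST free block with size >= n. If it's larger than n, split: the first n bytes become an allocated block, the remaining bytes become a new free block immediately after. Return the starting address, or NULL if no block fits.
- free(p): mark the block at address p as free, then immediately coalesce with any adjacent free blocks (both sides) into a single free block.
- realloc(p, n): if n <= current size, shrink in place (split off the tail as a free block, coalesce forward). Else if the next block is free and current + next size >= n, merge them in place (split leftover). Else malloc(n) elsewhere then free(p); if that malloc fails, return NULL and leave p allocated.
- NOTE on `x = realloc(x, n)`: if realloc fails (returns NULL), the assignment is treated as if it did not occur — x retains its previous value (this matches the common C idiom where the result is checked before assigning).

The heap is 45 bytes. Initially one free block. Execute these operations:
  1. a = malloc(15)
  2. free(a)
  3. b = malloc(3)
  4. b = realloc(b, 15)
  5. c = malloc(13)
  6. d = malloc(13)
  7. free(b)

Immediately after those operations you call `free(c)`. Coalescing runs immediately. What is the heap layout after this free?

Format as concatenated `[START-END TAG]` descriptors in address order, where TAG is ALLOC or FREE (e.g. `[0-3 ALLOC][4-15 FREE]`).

Op 1: a = malloc(15) -> a = 0; heap: [0-14 ALLOC][15-44 FREE]
Op 2: free(a) -> (freed a); heap: [0-44 FREE]
Op 3: b = malloc(3) -> b = 0; heap: [0-2 ALLOC][3-44 FREE]
Op 4: b = realloc(b, 15) -> b = 0; heap: [0-14 ALLOC][15-44 FREE]
Op 5: c = malloc(13) -> c = 15; heap: [0-14 ALLOC][15-27 ALLOC][28-44 FREE]
Op 6: d = malloc(13) -> d = 28; heap: [0-14 ALLOC][15-27 ALLOC][28-40 ALLOC][41-44 FREE]
Op 7: free(b) -> (freed b); heap: [0-14 FREE][15-27 ALLOC][28-40 ALLOC][41-44 FREE]
free(c): c = 15 -> block [15-27 ALLOC]; mark free, coalesce with adjacent free neighbors -> [0-27 FREE][28-40 ALLOC][41-44 FREE]

Answer: [0-27 FREE][28-40 ALLOC][41-44 FREE]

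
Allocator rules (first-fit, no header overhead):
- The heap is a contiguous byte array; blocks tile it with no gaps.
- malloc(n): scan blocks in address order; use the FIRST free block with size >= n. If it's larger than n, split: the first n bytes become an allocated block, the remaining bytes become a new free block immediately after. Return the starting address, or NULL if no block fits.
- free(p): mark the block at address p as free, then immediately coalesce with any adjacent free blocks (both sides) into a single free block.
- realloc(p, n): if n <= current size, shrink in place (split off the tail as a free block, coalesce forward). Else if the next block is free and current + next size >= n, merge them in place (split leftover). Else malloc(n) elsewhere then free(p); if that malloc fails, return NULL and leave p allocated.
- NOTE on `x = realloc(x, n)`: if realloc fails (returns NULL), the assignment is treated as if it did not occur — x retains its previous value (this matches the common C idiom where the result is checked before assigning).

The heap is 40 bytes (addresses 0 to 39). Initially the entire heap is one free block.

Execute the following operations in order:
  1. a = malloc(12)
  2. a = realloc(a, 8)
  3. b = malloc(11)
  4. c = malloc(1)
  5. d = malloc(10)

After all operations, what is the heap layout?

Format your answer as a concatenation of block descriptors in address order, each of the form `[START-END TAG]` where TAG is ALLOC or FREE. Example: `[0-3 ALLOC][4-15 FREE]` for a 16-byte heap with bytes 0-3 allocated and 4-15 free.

Op 1: a = malloc(12) -> a = 0; heap: [0-11 ALLOC][12-39 FREE]
Op 2: a = realloc(a, 8) -> a = 0; heap: [0-7 ALLOC][8-39 FREE]
Op 3: b = malloc(11) -> b = 8; heap: [0-7 ALLOC][8-18 ALLOC][19-39 FREE]
Op 4: c = malloc(1) -> c = 19; heap: [0-7 ALLOC][8-18 ALLOC][19-19 ALLOC][20-39 FREE]
Op 5: d = malloc(10) -> d = 20; heap: [0-7 ALLOC][8-18 ALLOC][19-19 ALLOC][20-29 ALLOC][30-39 FREE]

Answer: [0-7 ALLOC][8-18 ALLOC][19-19 ALLOC][20-29 ALLOC][30-39 FREE]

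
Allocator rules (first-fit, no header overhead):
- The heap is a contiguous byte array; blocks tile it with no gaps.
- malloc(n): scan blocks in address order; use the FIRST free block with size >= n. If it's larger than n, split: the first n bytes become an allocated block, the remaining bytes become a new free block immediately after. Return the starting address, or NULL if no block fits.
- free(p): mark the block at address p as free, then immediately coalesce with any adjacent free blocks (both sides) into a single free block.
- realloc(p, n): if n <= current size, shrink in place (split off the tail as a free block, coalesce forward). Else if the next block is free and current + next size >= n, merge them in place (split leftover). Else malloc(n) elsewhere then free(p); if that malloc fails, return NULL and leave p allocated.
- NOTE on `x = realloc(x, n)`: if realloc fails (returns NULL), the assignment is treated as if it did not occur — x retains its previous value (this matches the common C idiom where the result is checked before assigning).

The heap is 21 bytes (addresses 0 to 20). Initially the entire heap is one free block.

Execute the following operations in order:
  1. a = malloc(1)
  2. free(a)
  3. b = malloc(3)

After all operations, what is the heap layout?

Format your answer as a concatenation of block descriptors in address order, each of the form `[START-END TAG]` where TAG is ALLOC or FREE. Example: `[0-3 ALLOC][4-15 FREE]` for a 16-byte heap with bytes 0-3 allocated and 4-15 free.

Answer: [0-2 ALLOC][3-20 FREE]

Derivation:
Op 1: a = malloc(1) -> a = 0; heap: [0-0 ALLOC][1-20 FREE]
Op 2: free(a) -> (freed a); heap: [0-20 FREE]
Op 3: b = malloc(3) -> b = 0; heap: [0-2 ALLOC][3-20 FREE]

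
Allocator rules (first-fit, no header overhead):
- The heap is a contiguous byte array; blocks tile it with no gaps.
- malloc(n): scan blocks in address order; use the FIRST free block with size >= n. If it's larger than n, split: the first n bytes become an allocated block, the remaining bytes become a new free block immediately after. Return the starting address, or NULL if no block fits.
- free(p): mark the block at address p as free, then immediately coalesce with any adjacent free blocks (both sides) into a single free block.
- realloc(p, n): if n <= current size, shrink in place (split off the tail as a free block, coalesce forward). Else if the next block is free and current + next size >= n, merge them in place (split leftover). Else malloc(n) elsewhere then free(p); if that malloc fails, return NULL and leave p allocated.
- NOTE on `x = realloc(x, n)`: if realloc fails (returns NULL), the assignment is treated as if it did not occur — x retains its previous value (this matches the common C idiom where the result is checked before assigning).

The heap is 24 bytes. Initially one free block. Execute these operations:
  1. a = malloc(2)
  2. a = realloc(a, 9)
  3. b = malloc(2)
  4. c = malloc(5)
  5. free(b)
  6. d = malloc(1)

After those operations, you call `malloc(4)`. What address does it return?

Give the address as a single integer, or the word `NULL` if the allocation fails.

Answer: 16

Derivation:
Op 1: a = malloc(2) -> a = 0; heap: [0-1 ALLOC][2-23 FREE]
Op 2: a = realloc(a, 9) -> a = 0; heap: [0-8 ALLOC][9-23 FREE]
Op 3: b = malloc(2) -> b = 9; heap: [0-8 ALLOC][9-10 ALLOC][11-23 FREE]
Op 4: c = malloc(5) -> c = 11; heap: [0-8 ALLOC][9-10 ALLOC][11-15 ALLOC][16-23 FREE]
Op 5: free(b) -> (freed b); heap: [0-8 ALLOC][9-10 FREE][11-15 ALLOC][16-23 FREE]
Op 6: d = malloc(1) -> d = 9; heap: [0-8 ALLOC][9-9 ALLOC][10-10 FREE][11-15 ALLOC][16-23 FREE]
malloc(4): first-fit scan over [0-8 ALLOC][9-9 ALLOC][10-10 FREE][11-15 ALLOC][16-23 FREE] -> 16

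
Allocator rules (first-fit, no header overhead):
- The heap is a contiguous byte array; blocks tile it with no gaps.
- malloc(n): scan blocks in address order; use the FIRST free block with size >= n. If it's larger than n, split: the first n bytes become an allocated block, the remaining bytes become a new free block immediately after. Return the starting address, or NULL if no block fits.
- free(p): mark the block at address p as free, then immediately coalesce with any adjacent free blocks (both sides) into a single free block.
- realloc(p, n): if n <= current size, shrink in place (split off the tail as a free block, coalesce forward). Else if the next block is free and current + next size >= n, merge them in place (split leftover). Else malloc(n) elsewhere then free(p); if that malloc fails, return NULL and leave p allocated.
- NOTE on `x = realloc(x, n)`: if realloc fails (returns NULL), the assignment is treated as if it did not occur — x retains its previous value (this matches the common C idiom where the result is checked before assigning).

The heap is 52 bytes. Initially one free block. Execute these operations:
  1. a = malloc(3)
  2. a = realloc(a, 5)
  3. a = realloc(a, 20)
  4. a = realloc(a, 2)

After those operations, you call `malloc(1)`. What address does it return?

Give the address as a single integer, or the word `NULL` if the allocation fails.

Op 1: a = malloc(3) -> a = 0; heap: [0-2 ALLOC][3-51 FREE]
Op 2: a = realloc(a, 5) -> a = 0; heap: [0-4 ALLOC][5-51 FREE]
Op 3: a = realloc(a, 20) -> a = 0; heap: [0-19 ALLOC][20-51 FREE]
Op 4: a = realloc(a, 2) -> a = 0; heap: [0-1 ALLOC][2-51 FREE]
malloc(1): first-fit scan over [0-1 ALLOC][2-51 FREE] -> 2

Answer: 2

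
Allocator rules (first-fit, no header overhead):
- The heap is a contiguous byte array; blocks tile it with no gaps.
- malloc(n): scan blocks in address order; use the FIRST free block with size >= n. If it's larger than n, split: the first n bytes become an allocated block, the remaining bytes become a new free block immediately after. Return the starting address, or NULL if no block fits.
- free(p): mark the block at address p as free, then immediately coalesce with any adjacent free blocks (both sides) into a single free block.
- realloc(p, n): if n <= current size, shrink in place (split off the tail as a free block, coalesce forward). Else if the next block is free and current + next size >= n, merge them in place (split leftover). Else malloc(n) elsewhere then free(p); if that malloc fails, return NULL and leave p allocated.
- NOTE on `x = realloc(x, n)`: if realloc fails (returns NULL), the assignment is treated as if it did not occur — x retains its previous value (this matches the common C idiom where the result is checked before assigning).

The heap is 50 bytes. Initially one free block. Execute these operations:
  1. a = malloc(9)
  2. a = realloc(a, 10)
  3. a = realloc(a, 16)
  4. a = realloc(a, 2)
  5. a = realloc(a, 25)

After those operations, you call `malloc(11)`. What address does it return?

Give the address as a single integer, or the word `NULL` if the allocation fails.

Answer: 25

Derivation:
Op 1: a = malloc(9) -> a = 0; heap: [0-8 ALLOC][9-49 FREE]
Op 2: a = realloc(a, 10) -> a = 0; heap: [0-9 ALLOC][10-49 FREE]
Op 3: a = realloc(a, 16) -> a = 0; heap: [0-15 ALLOC][16-49 FREE]
Op 4: a = realloc(a, 2) -> a = 0; heap: [0-1 ALLOC][2-49 FREE]
Op 5: a = realloc(a, 25) -> a = 0; heap: [0-24 ALLOC][25-49 FREE]
malloc(11): first-fit scan over [0-24 ALLOC][25-49 FREE] -> 25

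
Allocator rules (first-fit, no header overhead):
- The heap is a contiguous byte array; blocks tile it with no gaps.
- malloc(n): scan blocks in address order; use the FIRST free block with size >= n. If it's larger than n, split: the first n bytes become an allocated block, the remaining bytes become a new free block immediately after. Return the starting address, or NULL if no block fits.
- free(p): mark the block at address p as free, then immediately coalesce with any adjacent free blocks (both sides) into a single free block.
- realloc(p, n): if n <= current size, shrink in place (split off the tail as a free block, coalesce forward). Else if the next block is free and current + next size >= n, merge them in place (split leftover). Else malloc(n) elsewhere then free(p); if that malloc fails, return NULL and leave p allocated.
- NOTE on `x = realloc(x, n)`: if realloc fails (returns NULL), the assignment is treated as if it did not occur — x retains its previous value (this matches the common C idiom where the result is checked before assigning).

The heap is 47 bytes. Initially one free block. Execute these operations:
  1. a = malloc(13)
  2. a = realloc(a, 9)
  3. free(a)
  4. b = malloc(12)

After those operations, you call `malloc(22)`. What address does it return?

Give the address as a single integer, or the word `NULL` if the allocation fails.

Answer: 12

Derivation:
Op 1: a = malloc(13) -> a = 0; heap: [0-12 ALLOC][13-46 FREE]
Op 2: a = realloc(a, 9) -> a = 0; heap: [0-8 ALLOC][9-46 FREE]
Op 3: free(a) -> (freed a); heap: [0-46 FREE]
Op 4: b = malloc(12) -> b = 0; heap: [0-11 ALLOC][12-46 FREE]
malloc(22): first-fit scan over [0-11 ALLOC][12-46 FREE] -> 12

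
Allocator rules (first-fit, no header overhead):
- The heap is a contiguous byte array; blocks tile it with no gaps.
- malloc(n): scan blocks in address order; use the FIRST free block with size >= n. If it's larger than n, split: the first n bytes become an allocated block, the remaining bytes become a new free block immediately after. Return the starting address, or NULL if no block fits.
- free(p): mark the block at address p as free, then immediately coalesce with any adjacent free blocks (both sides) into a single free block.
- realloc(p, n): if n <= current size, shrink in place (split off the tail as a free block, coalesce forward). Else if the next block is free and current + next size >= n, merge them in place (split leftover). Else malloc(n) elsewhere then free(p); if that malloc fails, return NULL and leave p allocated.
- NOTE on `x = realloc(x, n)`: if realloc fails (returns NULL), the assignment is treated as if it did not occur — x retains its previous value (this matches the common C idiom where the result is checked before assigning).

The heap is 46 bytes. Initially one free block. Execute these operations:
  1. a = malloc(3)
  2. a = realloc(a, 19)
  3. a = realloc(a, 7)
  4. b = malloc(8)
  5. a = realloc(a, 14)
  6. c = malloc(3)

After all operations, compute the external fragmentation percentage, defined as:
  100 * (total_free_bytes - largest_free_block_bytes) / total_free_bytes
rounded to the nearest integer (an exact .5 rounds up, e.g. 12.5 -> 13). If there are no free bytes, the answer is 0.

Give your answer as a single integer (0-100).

Answer: 19

Derivation:
Op 1: a = malloc(3) -> a = 0; heap: [0-2 ALLOC][3-45 FREE]
Op 2: a = realloc(a, 19) -> a = 0; heap: [0-18 ALLOC][19-45 FREE]
Op 3: a = realloc(a, 7) -> a = 0; heap: [0-6 ALLOC][7-45 FREE]
Op 4: b = malloc(8) -> b = 7; heap: [0-6 ALLOC][7-14 ALLOC][15-45 FREE]
Op 5: a = realloc(a, 14) -> a = 15; heap: [0-6 FREE][7-14 ALLOC][15-28 ALLOC][29-45 FREE]
Op 6: c = malloc(3) -> c = 0; heap: [0-2 ALLOC][3-6 FREE][7-14 ALLOC][15-28 ALLOC][29-45 FREE]
Free blocks: [4 17] total_free=21 largest=17 -> 100*(21-17)/21 = 400/21 ≈ 19.048 -> rounds to 19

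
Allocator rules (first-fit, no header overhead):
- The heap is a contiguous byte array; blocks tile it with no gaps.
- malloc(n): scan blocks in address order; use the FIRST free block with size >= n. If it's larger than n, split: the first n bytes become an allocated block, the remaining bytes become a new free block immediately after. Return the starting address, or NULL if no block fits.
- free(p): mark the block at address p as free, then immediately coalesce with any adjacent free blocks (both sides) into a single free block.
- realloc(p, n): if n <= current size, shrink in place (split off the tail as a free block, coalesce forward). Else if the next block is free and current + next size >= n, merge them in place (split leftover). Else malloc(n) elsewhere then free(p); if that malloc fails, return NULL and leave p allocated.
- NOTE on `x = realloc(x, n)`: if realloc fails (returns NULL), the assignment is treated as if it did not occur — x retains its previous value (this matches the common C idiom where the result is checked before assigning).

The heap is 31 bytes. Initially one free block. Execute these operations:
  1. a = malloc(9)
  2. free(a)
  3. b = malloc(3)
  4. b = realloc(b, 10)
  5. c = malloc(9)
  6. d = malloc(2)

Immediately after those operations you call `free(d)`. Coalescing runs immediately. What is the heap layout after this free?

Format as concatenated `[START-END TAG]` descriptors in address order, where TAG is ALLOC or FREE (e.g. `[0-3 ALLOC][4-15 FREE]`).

Answer: [0-9 ALLOC][10-18 ALLOC][19-30 FREE]

Derivation:
Op 1: a = malloc(9) -> a = 0; heap: [0-8 ALLOC][9-30 FREE]
Op 2: free(a) -> (freed a); heap: [0-30 FREE]
Op 3: b = malloc(3) -> b = 0; heap: [0-2 ALLOC][3-30 FREE]
Op 4: b = realloc(b, 10) -> b = 0; heap: [0-9 ALLOC][10-30 FREE]
Op 5: c = malloc(9) -> c = 10; heap: [0-9 ALLOC][10-18 ALLOC][19-30 FREE]
Op 6: d = malloc(2) -> d = 19; heap: [0-9 ALLOC][10-18 ALLOC][19-20 ALLOC][21-30 FREE]
free(d): d = 19 -> block [19-20 ALLOC]; mark free, coalesce with adjacent free neighbors -> [0-9 ALLOC][10-18 ALLOC][19-30 FREE]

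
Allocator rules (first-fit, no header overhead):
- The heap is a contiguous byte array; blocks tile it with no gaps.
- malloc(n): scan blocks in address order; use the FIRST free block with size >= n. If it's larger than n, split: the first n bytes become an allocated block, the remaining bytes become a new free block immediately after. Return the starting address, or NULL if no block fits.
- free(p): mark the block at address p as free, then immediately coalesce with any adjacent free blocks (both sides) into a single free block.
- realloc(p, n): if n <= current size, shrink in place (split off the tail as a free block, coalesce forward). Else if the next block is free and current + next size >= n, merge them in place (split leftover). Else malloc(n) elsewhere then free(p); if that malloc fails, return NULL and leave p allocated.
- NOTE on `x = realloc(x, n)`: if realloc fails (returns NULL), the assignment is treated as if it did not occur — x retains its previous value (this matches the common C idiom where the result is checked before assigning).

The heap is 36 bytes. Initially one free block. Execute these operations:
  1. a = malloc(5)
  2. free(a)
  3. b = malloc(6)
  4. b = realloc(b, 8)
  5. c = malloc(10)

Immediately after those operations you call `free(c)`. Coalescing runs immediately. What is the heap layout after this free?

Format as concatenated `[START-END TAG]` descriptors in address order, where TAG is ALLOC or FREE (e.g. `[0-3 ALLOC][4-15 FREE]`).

Op 1: a = malloc(5) -> a = 0; heap: [0-4 ALLOC][5-35 FREE]
Op 2: free(a) -> (freed a); heap: [0-35 FREE]
Op 3: b = malloc(6) -> b = 0; heap: [0-5 ALLOC][6-35 FREE]
Op 4: b = realloc(b, 8) -> b = 0; heap: [0-7 ALLOC][8-35 FREE]
Op 5: c = malloc(10) -> c = 8; heap: [0-7 ALLOC][8-17 ALLOC][18-35 FREE]
free(c): c = 8 -> block [8-17 ALLOC]; mark free, coalesce with adjacent free neighbors -> [0-7 ALLOC][8-35 FREE]

Answer: [0-7 ALLOC][8-35 FREE]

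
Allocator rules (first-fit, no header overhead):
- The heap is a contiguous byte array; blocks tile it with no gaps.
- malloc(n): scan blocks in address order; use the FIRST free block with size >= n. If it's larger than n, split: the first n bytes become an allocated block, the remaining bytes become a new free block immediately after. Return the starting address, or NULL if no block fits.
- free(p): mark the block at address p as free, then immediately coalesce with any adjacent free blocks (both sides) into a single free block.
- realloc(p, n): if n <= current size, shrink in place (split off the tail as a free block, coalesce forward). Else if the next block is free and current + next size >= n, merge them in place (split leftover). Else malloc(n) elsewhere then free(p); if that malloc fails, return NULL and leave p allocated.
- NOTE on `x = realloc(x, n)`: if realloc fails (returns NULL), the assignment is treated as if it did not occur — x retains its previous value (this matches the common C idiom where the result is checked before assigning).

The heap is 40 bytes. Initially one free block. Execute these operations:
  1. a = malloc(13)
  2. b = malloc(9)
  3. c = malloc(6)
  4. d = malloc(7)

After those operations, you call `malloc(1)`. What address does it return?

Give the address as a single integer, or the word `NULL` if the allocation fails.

Op 1: a = malloc(13) -> a = 0; heap: [0-12 ALLOC][13-39 FREE]
Op 2: b = malloc(9) -> b = 13; heap: [0-12 ALLOC][13-21 ALLOC][22-39 FREE]
Op 3: c = malloc(6) -> c = 22; heap: [0-12 ALLOC][13-21 ALLOC][22-27 ALLOC][28-39 FREE]
Op 4: d = malloc(7) -> d = 28; heap: [0-12 ALLOC][13-21 ALLOC][22-27 ALLOC][28-34 ALLOC][35-39 FREE]
malloc(1): first-fit scan over [0-12 ALLOC][13-21 ALLOC][22-27 ALLOC][28-34 ALLOC][35-39 FREE] -> 35

Answer: 35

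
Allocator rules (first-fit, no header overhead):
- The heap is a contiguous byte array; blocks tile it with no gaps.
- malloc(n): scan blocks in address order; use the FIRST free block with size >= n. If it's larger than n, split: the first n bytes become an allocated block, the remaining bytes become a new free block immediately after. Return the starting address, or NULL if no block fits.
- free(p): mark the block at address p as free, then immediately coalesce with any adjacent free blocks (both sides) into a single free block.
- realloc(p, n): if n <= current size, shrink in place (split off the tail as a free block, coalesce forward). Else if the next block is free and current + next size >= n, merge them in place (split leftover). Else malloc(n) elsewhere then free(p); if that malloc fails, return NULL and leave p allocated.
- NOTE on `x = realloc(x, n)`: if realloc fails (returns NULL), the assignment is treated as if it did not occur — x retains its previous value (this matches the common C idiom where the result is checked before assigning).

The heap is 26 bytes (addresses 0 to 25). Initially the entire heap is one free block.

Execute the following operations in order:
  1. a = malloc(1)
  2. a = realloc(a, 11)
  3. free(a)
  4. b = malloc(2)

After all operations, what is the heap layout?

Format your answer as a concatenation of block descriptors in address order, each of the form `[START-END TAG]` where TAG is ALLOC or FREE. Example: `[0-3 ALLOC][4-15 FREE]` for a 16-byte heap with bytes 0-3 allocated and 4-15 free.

Answer: [0-1 ALLOC][2-25 FREE]

Derivation:
Op 1: a = malloc(1) -> a = 0; heap: [0-0 ALLOC][1-25 FREE]
Op 2: a = realloc(a, 11) -> a = 0; heap: [0-10 ALLOC][11-25 FREE]
Op 3: free(a) -> (freed a); heap: [0-25 FREE]
Op 4: b = malloc(2) -> b = 0; heap: [0-1 ALLOC][2-25 FREE]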